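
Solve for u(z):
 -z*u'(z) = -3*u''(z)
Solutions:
 u(z) = C1 + C2*erfi(sqrt(6)*z/6)


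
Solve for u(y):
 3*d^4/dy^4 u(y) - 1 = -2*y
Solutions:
 u(y) = C1 + C2*y + C3*y^2 + C4*y^3 - y^5/180 + y^4/72


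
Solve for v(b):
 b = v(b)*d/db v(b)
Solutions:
 v(b) = -sqrt(C1 + b^2)
 v(b) = sqrt(C1 + b^2)


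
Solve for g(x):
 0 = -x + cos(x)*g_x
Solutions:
 g(x) = C1 + Integral(x/cos(x), x)


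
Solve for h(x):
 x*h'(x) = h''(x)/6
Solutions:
 h(x) = C1 + C2*erfi(sqrt(3)*x)


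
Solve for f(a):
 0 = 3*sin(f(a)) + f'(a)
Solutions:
 f(a) = -acos((-C1 - exp(6*a))/(C1 - exp(6*a))) + 2*pi
 f(a) = acos((-C1 - exp(6*a))/(C1 - exp(6*a)))


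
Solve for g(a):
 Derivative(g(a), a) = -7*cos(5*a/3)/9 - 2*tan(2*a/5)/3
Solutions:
 g(a) = C1 + 5*log(cos(2*a/5))/3 - 7*sin(5*a/3)/15


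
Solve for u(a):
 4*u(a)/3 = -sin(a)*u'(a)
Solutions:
 u(a) = C1*(cos(a) + 1)^(2/3)/(cos(a) - 1)^(2/3)


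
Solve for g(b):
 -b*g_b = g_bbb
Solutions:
 g(b) = C1 + Integral(C2*airyai(-b) + C3*airybi(-b), b)


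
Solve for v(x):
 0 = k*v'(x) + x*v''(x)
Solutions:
 v(x) = C1 + x^(1 - re(k))*(C2*sin(log(x)*Abs(im(k))) + C3*cos(log(x)*im(k)))


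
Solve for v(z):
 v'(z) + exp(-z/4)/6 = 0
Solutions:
 v(z) = C1 + 2*exp(-z/4)/3


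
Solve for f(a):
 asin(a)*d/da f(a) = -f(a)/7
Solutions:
 f(a) = C1*exp(-Integral(1/asin(a), a)/7)


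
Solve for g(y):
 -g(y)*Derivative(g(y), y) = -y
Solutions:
 g(y) = -sqrt(C1 + y^2)
 g(y) = sqrt(C1 + y^2)


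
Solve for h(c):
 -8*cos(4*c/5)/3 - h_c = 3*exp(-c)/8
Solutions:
 h(c) = C1 - 10*sin(4*c/5)/3 + 3*exp(-c)/8


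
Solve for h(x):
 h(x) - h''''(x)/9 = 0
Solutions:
 h(x) = C1*exp(-sqrt(3)*x) + C2*exp(sqrt(3)*x) + C3*sin(sqrt(3)*x) + C4*cos(sqrt(3)*x)


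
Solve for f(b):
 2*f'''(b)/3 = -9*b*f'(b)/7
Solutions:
 f(b) = C1 + Integral(C2*airyai(-3*14^(2/3)*b/14) + C3*airybi(-3*14^(2/3)*b/14), b)


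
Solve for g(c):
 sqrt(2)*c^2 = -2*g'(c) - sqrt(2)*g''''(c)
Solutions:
 g(c) = C1 + C4*exp(-2^(1/6)*c) - sqrt(2)*c^3/6 + (C2*sin(2^(1/6)*sqrt(3)*c/2) + C3*cos(2^(1/6)*sqrt(3)*c/2))*exp(2^(1/6)*c/2)


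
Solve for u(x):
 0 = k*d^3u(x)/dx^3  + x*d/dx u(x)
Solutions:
 u(x) = C1 + Integral(C2*airyai(x*(-1/k)^(1/3)) + C3*airybi(x*(-1/k)^(1/3)), x)


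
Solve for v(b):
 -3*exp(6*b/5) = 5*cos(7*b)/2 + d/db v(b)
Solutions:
 v(b) = C1 - 5*exp(6*b/5)/2 - 5*sin(7*b)/14


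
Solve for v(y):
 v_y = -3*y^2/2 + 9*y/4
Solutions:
 v(y) = C1 - y^3/2 + 9*y^2/8


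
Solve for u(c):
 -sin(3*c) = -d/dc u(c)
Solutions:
 u(c) = C1 - cos(3*c)/3


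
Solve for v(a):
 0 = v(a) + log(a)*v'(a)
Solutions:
 v(a) = C1*exp(-li(a))


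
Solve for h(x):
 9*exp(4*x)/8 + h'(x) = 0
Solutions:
 h(x) = C1 - 9*exp(4*x)/32


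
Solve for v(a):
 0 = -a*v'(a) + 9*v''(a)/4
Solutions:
 v(a) = C1 + C2*erfi(sqrt(2)*a/3)


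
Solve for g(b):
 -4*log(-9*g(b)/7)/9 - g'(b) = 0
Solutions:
 9*Integral(1/(log(-_y) - log(7) + 2*log(3)), (_y, g(b)))/4 = C1 - b


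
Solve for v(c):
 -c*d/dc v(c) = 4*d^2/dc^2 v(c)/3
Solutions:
 v(c) = C1 + C2*erf(sqrt(6)*c/4)


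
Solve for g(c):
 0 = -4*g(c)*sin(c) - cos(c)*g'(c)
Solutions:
 g(c) = C1*cos(c)^4


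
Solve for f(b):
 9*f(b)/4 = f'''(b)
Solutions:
 f(b) = C3*exp(2^(1/3)*3^(2/3)*b/2) + (C1*sin(3*2^(1/3)*3^(1/6)*b/4) + C2*cos(3*2^(1/3)*3^(1/6)*b/4))*exp(-2^(1/3)*3^(2/3)*b/4)


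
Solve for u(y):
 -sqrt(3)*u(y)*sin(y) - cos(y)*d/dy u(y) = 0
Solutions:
 u(y) = C1*cos(y)^(sqrt(3))


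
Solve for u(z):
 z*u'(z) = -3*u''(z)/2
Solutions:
 u(z) = C1 + C2*erf(sqrt(3)*z/3)


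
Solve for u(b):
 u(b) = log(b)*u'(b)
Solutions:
 u(b) = C1*exp(li(b))


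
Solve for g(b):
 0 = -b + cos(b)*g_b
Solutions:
 g(b) = C1 + Integral(b/cos(b), b)


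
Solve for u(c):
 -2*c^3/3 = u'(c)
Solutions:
 u(c) = C1 - c^4/6


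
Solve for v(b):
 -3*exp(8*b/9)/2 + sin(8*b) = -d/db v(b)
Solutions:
 v(b) = C1 + 27*exp(8*b/9)/16 + cos(8*b)/8


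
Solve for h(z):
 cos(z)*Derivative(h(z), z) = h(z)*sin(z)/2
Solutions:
 h(z) = C1/sqrt(cos(z))


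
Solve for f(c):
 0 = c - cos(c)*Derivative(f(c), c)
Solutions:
 f(c) = C1 + Integral(c/cos(c), c)


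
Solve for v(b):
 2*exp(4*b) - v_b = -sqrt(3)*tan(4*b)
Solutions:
 v(b) = C1 + exp(4*b)/2 - sqrt(3)*log(cos(4*b))/4


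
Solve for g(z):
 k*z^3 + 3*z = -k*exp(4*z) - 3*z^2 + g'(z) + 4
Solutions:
 g(z) = C1 + k*z^4/4 + k*exp(4*z)/4 + z^3 + 3*z^2/2 - 4*z


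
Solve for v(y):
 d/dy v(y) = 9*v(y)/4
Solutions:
 v(y) = C1*exp(9*y/4)


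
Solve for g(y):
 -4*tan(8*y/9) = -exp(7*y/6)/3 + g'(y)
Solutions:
 g(y) = C1 + 2*exp(7*y/6)/7 + 9*log(cos(8*y/9))/2


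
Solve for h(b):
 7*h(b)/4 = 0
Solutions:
 h(b) = 0


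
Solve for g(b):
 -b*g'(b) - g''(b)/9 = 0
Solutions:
 g(b) = C1 + C2*erf(3*sqrt(2)*b/2)


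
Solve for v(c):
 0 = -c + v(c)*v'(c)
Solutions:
 v(c) = -sqrt(C1 + c^2)
 v(c) = sqrt(C1 + c^2)


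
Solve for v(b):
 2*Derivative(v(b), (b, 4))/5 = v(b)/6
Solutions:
 v(b) = C1*exp(-sqrt(2)*3^(3/4)*5^(1/4)*b/6) + C2*exp(sqrt(2)*3^(3/4)*5^(1/4)*b/6) + C3*sin(sqrt(2)*3^(3/4)*5^(1/4)*b/6) + C4*cos(sqrt(2)*3^(3/4)*5^(1/4)*b/6)


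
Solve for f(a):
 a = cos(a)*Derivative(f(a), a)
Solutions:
 f(a) = C1 + Integral(a/cos(a), a)


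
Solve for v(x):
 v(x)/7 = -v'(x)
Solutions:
 v(x) = C1*exp(-x/7)


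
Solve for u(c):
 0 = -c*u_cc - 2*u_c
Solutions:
 u(c) = C1 + C2/c


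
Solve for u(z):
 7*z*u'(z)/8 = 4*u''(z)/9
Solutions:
 u(z) = C1 + C2*erfi(3*sqrt(7)*z/8)


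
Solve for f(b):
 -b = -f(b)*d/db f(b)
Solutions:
 f(b) = -sqrt(C1 + b^2)
 f(b) = sqrt(C1 + b^2)


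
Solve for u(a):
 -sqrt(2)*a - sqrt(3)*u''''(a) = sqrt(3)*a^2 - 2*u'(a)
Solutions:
 u(a) = C1 + C4*exp(2^(1/3)*3^(5/6)*a/3) + sqrt(3)*a^3/6 + sqrt(2)*a^2/4 + (C2*sin(6^(1/3)*a/2) + C3*cos(6^(1/3)*a/2))*exp(-2^(1/3)*3^(5/6)*a/6)


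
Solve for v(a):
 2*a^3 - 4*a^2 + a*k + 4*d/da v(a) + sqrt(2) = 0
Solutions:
 v(a) = C1 - a^4/8 + a^3/3 - a^2*k/8 - sqrt(2)*a/4


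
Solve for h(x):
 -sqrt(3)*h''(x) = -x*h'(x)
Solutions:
 h(x) = C1 + C2*erfi(sqrt(2)*3^(3/4)*x/6)


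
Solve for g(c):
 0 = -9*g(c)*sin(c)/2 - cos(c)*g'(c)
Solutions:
 g(c) = C1*cos(c)^(9/2)


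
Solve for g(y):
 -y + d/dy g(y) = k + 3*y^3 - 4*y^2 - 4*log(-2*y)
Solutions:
 g(y) = C1 + 3*y^4/4 - 4*y^3/3 + y^2/2 + y*(k - 4*log(2) + 4) - 4*y*log(-y)


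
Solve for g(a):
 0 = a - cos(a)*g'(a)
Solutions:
 g(a) = C1 + Integral(a/cos(a), a)


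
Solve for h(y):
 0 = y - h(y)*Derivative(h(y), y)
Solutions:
 h(y) = -sqrt(C1 + y^2)
 h(y) = sqrt(C1 + y^2)


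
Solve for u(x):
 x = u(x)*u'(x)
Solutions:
 u(x) = -sqrt(C1 + x^2)
 u(x) = sqrt(C1 + x^2)


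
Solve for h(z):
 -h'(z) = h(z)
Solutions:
 h(z) = C1*exp(-z)


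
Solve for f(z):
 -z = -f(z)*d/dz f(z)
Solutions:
 f(z) = -sqrt(C1 + z^2)
 f(z) = sqrt(C1 + z^2)


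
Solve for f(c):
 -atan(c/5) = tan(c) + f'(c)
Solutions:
 f(c) = C1 - c*atan(c/5) + 5*log(c^2 + 25)/2 + log(cos(c))


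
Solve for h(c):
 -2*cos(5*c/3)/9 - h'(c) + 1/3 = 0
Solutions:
 h(c) = C1 + c/3 - 2*sin(5*c/3)/15


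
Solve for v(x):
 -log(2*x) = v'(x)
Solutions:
 v(x) = C1 - x*log(x) - x*log(2) + x


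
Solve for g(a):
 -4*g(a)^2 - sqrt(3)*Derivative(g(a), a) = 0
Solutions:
 g(a) = 3/(C1 + 4*sqrt(3)*a)


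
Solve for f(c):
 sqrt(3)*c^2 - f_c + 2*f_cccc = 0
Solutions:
 f(c) = C1 + C4*exp(2^(2/3)*c/2) + sqrt(3)*c^3/3 + (C2*sin(2^(2/3)*sqrt(3)*c/4) + C3*cos(2^(2/3)*sqrt(3)*c/4))*exp(-2^(2/3)*c/4)


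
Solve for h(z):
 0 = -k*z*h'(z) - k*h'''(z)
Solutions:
 h(z) = C1 + Integral(C2*airyai(-z) + C3*airybi(-z), z)


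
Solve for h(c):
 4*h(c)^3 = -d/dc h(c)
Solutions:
 h(c) = -sqrt(2)*sqrt(-1/(C1 - 4*c))/2
 h(c) = sqrt(2)*sqrt(-1/(C1 - 4*c))/2


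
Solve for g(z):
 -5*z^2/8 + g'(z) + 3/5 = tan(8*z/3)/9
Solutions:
 g(z) = C1 + 5*z^3/24 - 3*z/5 - log(cos(8*z/3))/24


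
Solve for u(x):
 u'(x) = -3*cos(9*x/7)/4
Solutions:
 u(x) = C1 - 7*sin(9*x/7)/12


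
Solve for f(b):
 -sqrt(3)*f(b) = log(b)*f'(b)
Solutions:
 f(b) = C1*exp(-sqrt(3)*li(b))


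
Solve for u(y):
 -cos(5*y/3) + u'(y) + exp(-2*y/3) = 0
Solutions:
 u(y) = C1 + 3*sin(5*y/3)/5 + 3*exp(-2*y/3)/2


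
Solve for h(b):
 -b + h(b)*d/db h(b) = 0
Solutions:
 h(b) = -sqrt(C1 + b^2)
 h(b) = sqrt(C1 + b^2)


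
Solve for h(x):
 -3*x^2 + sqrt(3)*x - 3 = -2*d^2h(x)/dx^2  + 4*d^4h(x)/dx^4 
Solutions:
 h(x) = C1 + C2*x + C3*exp(-sqrt(2)*x/2) + C4*exp(sqrt(2)*x/2) + x^4/8 - sqrt(3)*x^3/12 + 15*x^2/4


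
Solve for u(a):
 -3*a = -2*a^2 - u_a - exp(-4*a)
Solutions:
 u(a) = C1 - 2*a^3/3 + 3*a^2/2 + exp(-4*a)/4


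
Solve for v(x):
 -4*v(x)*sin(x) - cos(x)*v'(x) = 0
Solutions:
 v(x) = C1*cos(x)^4


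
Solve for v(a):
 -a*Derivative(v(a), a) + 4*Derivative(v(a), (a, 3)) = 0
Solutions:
 v(a) = C1 + Integral(C2*airyai(2^(1/3)*a/2) + C3*airybi(2^(1/3)*a/2), a)


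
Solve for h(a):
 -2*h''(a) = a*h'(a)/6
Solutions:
 h(a) = C1 + C2*erf(sqrt(6)*a/12)


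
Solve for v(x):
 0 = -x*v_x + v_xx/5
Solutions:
 v(x) = C1 + C2*erfi(sqrt(10)*x/2)


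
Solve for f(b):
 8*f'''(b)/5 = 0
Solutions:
 f(b) = C1 + C2*b + C3*b^2


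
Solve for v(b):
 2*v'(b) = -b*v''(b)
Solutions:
 v(b) = C1 + C2/b


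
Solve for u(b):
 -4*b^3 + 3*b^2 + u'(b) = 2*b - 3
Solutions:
 u(b) = C1 + b^4 - b^3 + b^2 - 3*b


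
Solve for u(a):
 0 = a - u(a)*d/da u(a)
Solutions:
 u(a) = -sqrt(C1 + a^2)
 u(a) = sqrt(C1 + a^2)


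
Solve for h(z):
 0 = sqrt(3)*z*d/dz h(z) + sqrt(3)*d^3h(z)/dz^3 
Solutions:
 h(z) = C1 + Integral(C2*airyai(-z) + C3*airybi(-z), z)


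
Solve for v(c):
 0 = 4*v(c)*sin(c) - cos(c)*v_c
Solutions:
 v(c) = C1/cos(c)^4


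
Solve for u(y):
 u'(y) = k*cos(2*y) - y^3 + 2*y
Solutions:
 u(y) = C1 + k*sin(2*y)/2 - y^4/4 + y^2


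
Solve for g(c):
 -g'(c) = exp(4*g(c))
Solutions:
 g(c) = log(-I*(1/(C1 + 4*c))^(1/4))
 g(c) = log(I*(1/(C1 + 4*c))^(1/4))
 g(c) = log(-(1/(C1 + 4*c))^(1/4))
 g(c) = log(1/(C1 + 4*c))/4


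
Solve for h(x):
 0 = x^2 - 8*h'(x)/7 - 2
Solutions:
 h(x) = C1 + 7*x^3/24 - 7*x/4


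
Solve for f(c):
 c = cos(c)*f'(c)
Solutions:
 f(c) = C1 + Integral(c/cos(c), c)


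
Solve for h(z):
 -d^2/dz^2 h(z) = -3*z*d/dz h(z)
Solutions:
 h(z) = C1 + C2*erfi(sqrt(6)*z/2)


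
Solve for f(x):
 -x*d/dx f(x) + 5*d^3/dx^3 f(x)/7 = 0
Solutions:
 f(x) = C1 + Integral(C2*airyai(5^(2/3)*7^(1/3)*x/5) + C3*airybi(5^(2/3)*7^(1/3)*x/5), x)


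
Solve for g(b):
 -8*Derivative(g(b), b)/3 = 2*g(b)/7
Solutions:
 g(b) = C1*exp(-3*b/28)


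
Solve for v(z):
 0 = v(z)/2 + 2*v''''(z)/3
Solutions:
 v(z) = (C1*sin(3^(1/4)*z/2) + C2*cos(3^(1/4)*z/2))*exp(-3^(1/4)*z/2) + (C3*sin(3^(1/4)*z/2) + C4*cos(3^(1/4)*z/2))*exp(3^(1/4)*z/2)


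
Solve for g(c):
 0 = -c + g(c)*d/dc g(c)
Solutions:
 g(c) = -sqrt(C1 + c^2)
 g(c) = sqrt(C1 + c^2)


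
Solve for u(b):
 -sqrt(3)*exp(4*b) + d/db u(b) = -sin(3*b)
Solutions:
 u(b) = C1 + sqrt(3)*exp(4*b)/4 + cos(3*b)/3


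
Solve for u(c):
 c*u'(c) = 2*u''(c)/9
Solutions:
 u(c) = C1 + C2*erfi(3*c/2)


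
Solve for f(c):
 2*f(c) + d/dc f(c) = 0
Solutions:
 f(c) = C1*exp(-2*c)


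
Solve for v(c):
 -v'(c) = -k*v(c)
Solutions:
 v(c) = C1*exp(c*k)


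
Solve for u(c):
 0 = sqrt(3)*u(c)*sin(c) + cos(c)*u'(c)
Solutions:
 u(c) = C1*cos(c)^(sqrt(3))


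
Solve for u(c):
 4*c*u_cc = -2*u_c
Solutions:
 u(c) = C1 + C2*sqrt(c)


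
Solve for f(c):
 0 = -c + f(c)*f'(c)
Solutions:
 f(c) = -sqrt(C1 + c^2)
 f(c) = sqrt(C1 + c^2)


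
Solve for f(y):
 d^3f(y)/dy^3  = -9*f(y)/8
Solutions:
 f(y) = C3*exp(-3^(2/3)*y/2) + (C1*sin(3*3^(1/6)*y/4) + C2*cos(3*3^(1/6)*y/4))*exp(3^(2/3)*y/4)


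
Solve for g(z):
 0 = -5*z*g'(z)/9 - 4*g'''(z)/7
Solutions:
 g(z) = C1 + Integral(C2*airyai(-210^(1/3)*z/6) + C3*airybi(-210^(1/3)*z/6), z)


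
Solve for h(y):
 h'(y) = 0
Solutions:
 h(y) = C1


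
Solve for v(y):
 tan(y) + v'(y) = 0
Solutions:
 v(y) = C1 + log(cos(y))


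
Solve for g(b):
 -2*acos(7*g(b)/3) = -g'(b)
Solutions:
 Integral(1/acos(7*_y/3), (_y, g(b))) = C1 + 2*b


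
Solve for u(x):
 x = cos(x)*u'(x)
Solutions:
 u(x) = C1 + Integral(x/cos(x), x)


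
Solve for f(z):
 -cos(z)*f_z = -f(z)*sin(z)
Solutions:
 f(z) = C1/cos(z)


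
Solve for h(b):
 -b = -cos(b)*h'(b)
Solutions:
 h(b) = C1 + Integral(b/cos(b), b)


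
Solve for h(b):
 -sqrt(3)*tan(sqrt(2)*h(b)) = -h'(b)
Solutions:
 h(b) = sqrt(2)*(pi - asin(C1*exp(sqrt(6)*b)))/2
 h(b) = sqrt(2)*asin(C1*exp(sqrt(6)*b))/2


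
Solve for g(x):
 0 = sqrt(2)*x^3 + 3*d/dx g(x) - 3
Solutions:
 g(x) = C1 - sqrt(2)*x^4/12 + x


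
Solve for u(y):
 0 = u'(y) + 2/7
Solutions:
 u(y) = C1 - 2*y/7


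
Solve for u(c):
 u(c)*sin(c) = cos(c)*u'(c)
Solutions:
 u(c) = C1/cos(c)


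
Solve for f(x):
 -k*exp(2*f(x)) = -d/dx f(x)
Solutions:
 f(x) = log(-sqrt(-1/(C1 + k*x))) - log(2)/2
 f(x) = log(-1/(C1 + k*x))/2 - log(2)/2


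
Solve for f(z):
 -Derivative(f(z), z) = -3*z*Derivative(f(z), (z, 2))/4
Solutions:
 f(z) = C1 + C2*z^(7/3)


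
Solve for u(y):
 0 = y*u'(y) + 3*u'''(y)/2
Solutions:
 u(y) = C1 + Integral(C2*airyai(-2^(1/3)*3^(2/3)*y/3) + C3*airybi(-2^(1/3)*3^(2/3)*y/3), y)


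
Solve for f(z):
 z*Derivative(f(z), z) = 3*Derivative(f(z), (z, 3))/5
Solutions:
 f(z) = C1 + Integral(C2*airyai(3^(2/3)*5^(1/3)*z/3) + C3*airybi(3^(2/3)*5^(1/3)*z/3), z)


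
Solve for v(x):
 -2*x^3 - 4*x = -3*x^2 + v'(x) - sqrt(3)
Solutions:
 v(x) = C1 - x^4/2 + x^3 - 2*x^2 + sqrt(3)*x


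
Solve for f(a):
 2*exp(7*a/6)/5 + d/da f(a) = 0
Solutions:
 f(a) = C1 - 12*exp(7*a/6)/35


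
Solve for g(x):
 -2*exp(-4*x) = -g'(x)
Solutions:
 g(x) = C1 - exp(-4*x)/2


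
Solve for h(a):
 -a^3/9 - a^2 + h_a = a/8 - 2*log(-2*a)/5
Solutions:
 h(a) = C1 + a^4/36 + a^3/3 + a^2/16 - 2*a*log(-a)/5 + 2*a*(1 - log(2))/5


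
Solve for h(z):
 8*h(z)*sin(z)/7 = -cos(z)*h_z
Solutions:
 h(z) = C1*cos(z)^(8/7)


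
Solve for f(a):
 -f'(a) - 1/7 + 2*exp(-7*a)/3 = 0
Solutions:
 f(a) = C1 - a/7 - 2*exp(-7*a)/21


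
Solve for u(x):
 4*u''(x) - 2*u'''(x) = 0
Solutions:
 u(x) = C1 + C2*x + C3*exp(2*x)


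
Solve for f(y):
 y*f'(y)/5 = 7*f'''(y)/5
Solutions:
 f(y) = C1 + Integral(C2*airyai(7^(2/3)*y/7) + C3*airybi(7^(2/3)*y/7), y)


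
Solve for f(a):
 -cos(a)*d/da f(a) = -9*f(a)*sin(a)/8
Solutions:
 f(a) = C1/cos(a)^(9/8)


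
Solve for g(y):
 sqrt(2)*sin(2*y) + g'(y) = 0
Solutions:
 g(y) = C1 + sqrt(2)*cos(2*y)/2


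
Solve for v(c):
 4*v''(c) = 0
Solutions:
 v(c) = C1 + C2*c


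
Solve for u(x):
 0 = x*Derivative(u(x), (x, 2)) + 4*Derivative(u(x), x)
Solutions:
 u(x) = C1 + C2/x^3


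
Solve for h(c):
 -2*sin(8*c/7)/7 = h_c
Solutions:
 h(c) = C1 + cos(8*c/7)/4


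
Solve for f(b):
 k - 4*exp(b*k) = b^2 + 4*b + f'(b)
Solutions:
 f(b) = C1 - b^3/3 - 2*b^2 + b*k - 4*exp(b*k)/k


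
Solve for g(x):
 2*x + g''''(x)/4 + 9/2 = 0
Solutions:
 g(x) = C1 + C2*x + C3*x^2 + C4*x^3 - x^5/15 - 3*x^4/4


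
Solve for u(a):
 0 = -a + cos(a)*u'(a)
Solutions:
 u(a) = C1 + Integral(a/cos(a), a)


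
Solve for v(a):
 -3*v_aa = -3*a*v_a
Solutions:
 v(a) = C1 + C2*erfi(sqrt(2)*a/2)


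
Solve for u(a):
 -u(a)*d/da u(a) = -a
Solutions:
 u(a) = -sqrt(C1 + a^2)
 u(a) = sqrt(C1 + a^2)


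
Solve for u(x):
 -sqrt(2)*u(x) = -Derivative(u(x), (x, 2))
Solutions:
 u(x) = C1*exp(-2^(1/4)*x) + C2*exp(2^(1/4)*x)


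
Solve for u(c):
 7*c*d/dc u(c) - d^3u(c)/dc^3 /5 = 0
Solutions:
 u(c) = C1 + Integral(C2*airyai(35^(1/3)*c) + C3*airybi(35^(1/3)*c), c)


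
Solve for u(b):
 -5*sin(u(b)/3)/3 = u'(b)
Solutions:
 5*b/3 + 3*log(cos(u(b)/3) - 1)/2 - 3*log(cos(u(b)/3) + 1)/2 = C1


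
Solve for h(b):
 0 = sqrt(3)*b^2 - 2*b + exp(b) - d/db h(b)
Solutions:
 h(b) = C1 + sqrt(3)*b^3/3 - b^2 + exp(b)


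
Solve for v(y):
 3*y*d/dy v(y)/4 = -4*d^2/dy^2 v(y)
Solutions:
 v(y) = C1 + C2*erf(sqrt(6)*y/8)


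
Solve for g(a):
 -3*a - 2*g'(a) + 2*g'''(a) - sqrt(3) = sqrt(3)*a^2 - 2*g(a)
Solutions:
 g(a) = C1*exp(6^(1/3)*a*(2*3^(1/3)/(sqrt(69) + 9)^(1/3) + 2^(1/3)*(sqrt(69) + 9)^(1/3))/12)*sin(2^(1/3)*3^(1/6)*a*(-2^(1/3)*3^(2/3)*(sqrt(69) + 9)^(1/3) + 6/(sqrt(69) + 9)^(1/3))/12) + C2*exp(6^(1/3)*a*(2*3^(1/3)/(sqrt(69) + 9)^(1/3) + 2^(1/3)*(sqrt(69) + 9)^(1/3))/12)*cos(2^(1/3)*3^(1/6)*a*(-2^(1/3)*3^(2/3)*(sqrt(69) + 9)^(1/3) + 6/(sqrt(69) + 9)^(1/3))/12) + C3*exp(-6^(1/3)*a*(2*3^(1/3)/(sqrt(69) + 9)^(1/3) + 2^(1/3)*(sqrt(69) + 9)^(1/3))/6) + sqrt(3)*a^2/2 + 3*a/2 + sqrt(3)*a + 3/2 + 3*sqrt(3)/2


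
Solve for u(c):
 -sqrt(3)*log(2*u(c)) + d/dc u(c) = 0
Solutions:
 -sqrt(3)*Integral(1/(log(_y) + log(2)), (_y, u(c)))/3 = C1 - c


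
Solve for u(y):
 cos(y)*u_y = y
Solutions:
 u(y) = C1 + Integral(y/cos(y), y)


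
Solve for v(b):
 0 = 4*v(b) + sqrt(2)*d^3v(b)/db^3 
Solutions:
 v(b) = C3*exp(-sqrt(2)*b) + (C1*sin(sqrt(6)*b/2) + C2*cos(sqrt(6)*b/2))*exp(sqrt(2)*b/2)


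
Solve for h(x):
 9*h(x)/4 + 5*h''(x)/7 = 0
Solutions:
 h(x) = C1*sin(3*sqrt(35)*x/10) + C2*cos(3*sqrt(35)*x/10)


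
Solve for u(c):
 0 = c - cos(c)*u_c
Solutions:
 u(c) = C1 + Integral(c/cos(c), c)


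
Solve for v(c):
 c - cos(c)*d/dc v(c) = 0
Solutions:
 v(c) = C1 + Integral(c/cos(c), c)


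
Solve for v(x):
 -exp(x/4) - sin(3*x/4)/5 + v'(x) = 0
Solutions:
 v(x) = C1 + 4*exp(x/4) - 4*cos(3*x/4)/15


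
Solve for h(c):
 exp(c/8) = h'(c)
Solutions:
 h(c) = C1 + 8*exp(c/8)


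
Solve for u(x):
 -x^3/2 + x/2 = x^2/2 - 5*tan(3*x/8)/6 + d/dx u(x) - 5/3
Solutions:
 u(x) = C1 - x^4/8 - x^3/6 + x^2/4 + 5*x/3 - 20*log(cos(3*x/8))/9


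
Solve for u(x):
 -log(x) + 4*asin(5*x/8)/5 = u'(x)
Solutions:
 u(x) = C1 - x*log(x) + 4*x*asin(5*x/8)/5 + x + 4*sqrt(64 - 25*x^2)/25


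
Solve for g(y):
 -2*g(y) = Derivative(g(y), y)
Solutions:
 g(y) = C1*exp(-2*y)


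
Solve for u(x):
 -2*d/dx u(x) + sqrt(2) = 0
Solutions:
 u(x) = C1 + sqrt(2)*x/2


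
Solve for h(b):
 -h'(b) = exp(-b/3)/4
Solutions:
 h(b) = C1 + 3*exp(-b/3)/4


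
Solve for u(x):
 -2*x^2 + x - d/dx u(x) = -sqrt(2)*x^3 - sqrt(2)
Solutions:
 u(x) = C1 + sqrt(2)*x^4/4 - 2*x^3/3 + x^2/2 + sqrt(2)*x


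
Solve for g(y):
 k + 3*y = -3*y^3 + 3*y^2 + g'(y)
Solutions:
 g(y) = C1 + k*y + 3*y^4/4 - y^3 + 3*y^2/2


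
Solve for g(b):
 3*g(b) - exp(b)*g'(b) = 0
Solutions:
 g(b) = C1*exp(-3*exp(-b))


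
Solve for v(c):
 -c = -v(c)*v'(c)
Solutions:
 v(c) = -sqrt(C1 + c^2)
 v(c) = sqrt(C1 + c^2)


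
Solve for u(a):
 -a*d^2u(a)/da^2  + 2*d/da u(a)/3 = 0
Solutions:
 u(a) = C1 + C2*a^(5/3)


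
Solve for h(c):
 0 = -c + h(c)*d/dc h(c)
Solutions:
 h(c) = -sqrt(C1 + c^2)
 h(c) = sqrt(C1 + c^2)


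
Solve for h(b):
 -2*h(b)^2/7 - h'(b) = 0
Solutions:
 h(b) = 7/(C1 + 2*b)


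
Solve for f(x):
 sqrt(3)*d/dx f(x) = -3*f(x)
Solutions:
 f(x) = C1*exp(-sqrt(3)*x)


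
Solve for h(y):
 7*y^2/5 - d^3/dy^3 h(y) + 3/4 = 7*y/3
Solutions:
 h(y) = C1 + C2*y + C3*y^2 + 7*y^5/300 - 7*y^4/72 + y^3/8


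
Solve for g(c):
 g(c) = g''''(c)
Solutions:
 g(c) = C1*exp(-c) + C2*exp(c) + C3*sin(c) + C4*cos(c)


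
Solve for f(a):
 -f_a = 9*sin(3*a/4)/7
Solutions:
 f(a) = C1 + 12*cos(3*a/4)/7


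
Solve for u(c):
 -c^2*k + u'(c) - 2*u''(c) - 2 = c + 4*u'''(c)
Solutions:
 u(c) = C1 + C2*exp(c*(-1 + sqrt(5))/4) + C3*exp(-c*(1 + sqrt(5))/4) + c^3*k/3 + 2*c^2*k + c^2/2 + 16*c*k + 4*c


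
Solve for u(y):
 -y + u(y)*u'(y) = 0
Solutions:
 u(y) = -sqrt(C1 + y^2)
 u(y) = sqrt(C1 + y^2)


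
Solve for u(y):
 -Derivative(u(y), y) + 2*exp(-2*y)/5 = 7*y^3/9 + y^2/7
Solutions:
 u(y) = C1 - 7*y^4/36 - y^3/21 - exp(-2*y)/5


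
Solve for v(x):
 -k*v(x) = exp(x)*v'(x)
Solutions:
 v(x) = C1*exp(k*exp(-x))


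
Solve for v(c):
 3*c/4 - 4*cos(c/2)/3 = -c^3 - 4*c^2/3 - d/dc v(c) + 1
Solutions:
 v(c) = C1 - c^4/4 - 4*c^3/9 - 3*c^2/8 + c + 8*sin(c/2)/3


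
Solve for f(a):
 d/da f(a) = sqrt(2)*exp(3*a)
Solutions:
 f(a) = C1 + sqrt(2)*exp(3*a)/3


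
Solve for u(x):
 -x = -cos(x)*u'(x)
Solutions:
 u(x) = C1 + Integral(x/cos(x), x)


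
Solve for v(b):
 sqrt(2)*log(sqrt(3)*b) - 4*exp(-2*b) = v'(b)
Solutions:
 v(b) = C1 + sqrt(2)*b*log(b) + sqrt(2)*b*(-1 + log(3)/2) + 2*exp(-2*b)


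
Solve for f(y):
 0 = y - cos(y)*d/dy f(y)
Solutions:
 f(y) = C1 + Integral(y/cos(y), y)


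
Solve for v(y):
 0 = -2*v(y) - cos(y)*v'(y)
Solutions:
 v(y) = C1*(sin(y) - 1)/(sin(y) + 1)


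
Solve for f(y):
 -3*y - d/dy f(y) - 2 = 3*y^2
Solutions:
 f(y) = C1 - y^3 - 3*y^2/2 - 2*y


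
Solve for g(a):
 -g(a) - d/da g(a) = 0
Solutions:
 g(a) = C1*exp(-a)


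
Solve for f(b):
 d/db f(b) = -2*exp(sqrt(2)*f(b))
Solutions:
 f(b) = sqrt(2)*(2*log(1/(C1 + 2*b)) - log(2))/4


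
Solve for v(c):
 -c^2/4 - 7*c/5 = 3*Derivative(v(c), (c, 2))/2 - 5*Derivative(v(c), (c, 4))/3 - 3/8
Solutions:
 v(c) = C1 + C2*c + C3*exp(-3*sqrt(10)*c/10) + C4*exp(3*sqrt(10)*c/10) - c^4/72 - 7*c^3/45 - 13*c^2/216


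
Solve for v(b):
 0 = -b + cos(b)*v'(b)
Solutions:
 v(b) = C1 + Integral(b/cos(b), b)


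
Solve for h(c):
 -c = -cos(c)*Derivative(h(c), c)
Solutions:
 h(c) = C1 + Integral(c/cos(c), c)


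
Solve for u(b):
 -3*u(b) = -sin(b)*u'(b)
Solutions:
 u(b) = C1*(cos(b) - 1)^(3/2)/(cos(b) + 1)^(3/2)


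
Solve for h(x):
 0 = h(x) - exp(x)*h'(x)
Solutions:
 h(x) = C1*exp(-exp(-x))


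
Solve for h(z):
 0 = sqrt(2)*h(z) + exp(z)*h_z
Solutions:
 h(z) = C1*exp(sqrt(2)*exp(-z))


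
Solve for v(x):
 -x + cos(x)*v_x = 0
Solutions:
 v(x) = C1 + Integral(x/cos(x), x)


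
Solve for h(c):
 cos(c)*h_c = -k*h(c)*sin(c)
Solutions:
 h(c) = C1*exp(k*log(cos(c)))


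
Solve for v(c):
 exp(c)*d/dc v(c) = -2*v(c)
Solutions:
 v(c) = C1*exp(2*exp(-c))


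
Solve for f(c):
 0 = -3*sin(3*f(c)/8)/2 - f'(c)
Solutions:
 3*c/2 + 4*log(cos(3*f(c)/8) - 1)/3 - 4*log(cos(3*f(c)/8) + 1)/3 = C1


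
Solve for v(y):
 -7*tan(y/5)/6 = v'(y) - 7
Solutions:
 v(y) = C1 + 7*y + 35*log(cos(y/5))/6


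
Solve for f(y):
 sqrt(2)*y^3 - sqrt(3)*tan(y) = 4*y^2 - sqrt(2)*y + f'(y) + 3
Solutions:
 f(y) = C1 + sqrt(2)*y^4/4 - 4*y^3/3 + sqrt(2)*y^2/2 - 3*y + sqrt(3)*log(cos(y))


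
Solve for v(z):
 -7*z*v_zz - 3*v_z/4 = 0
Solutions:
 v(z) = C1 + C2*z^(25/28)


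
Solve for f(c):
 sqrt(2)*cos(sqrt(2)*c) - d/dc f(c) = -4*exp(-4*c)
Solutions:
 f(c) = C1 + sin(sqrt(2)*c) - exp(-4*c)


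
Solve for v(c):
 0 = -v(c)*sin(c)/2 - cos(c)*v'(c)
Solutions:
 v(c) = C1*sqrt(cos(c))


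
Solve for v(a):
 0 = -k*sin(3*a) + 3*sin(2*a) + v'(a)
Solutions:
 v(a) = C1 - k*cos(3*a)/3 + 3*cos(2*a)/2


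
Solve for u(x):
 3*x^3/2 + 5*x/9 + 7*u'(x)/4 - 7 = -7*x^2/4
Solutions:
 u(x) = C1 - 3*x^4/14 - x^3/3 - 10*x^2/63 + 4*x


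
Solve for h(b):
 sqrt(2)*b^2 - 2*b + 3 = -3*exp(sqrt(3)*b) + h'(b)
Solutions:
 h(b) = C1 + sqrt(2)*b^3/3 - b^2 + 3*b + sqrt(3)*exp(sqrt(3)*b)


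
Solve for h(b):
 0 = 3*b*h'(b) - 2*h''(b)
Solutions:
 h(b) = C1 + C2*erfi(sqrt(3)*b/2)


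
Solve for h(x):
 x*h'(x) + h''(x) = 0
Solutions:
 h(x) = C1 + C2*erf(sqrt(2)*x/2)


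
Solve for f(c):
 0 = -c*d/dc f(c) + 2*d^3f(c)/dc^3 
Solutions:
 f(c) = C1 + Integral(C2*airyai(2^(2/3)*c/2) + C3*airybi(2^(2/3)*c/2), c)


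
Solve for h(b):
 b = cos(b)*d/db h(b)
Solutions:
 h(b) = C1 + Integral(b/cos(b), b)


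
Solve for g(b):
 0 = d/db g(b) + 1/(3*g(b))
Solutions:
 g(b) = -sqrt(C1 - 6*b)/3
 g(b) = sqrt(C1 - 6*b)/3


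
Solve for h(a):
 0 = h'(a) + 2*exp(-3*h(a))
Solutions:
 h(a) = log(C1 - 6*a)/3
 h(a) = log((-3^(1/3) - 3^(5/6)*I)*(C1 - 2*a)^(1/3)/2)
 h(a) = log((-3^(1/3) + 3^(5/6)*I)*(C1 - 2*a)^(1/3)/2)


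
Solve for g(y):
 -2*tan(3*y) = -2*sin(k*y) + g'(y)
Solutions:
 g(y) = C1 + 2*Piecewise((-cos(k*y)/k, Ne(k, 0)), (0, True)) + 2*log(cos(3*y))/3


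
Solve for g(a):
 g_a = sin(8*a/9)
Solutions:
 g(a) = C1 - 9*cos(8*a/9)/8


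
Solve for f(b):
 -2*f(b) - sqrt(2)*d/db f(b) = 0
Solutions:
 f(b) = C1*exp(-sqrt(2)*b)


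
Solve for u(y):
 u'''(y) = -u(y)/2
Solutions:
 u(y) = C3*exp(-2^(2/3)*y/2) + (C1*sin(2^(2/3)*sqrt(3)*y/4) + C2*cos(2^(2/3)*sqrt(3)*y/4))*exp(2^(2/3)*y/4)


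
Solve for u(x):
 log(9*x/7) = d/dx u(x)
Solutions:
 u(x) = C1 + x*log(x) - x + x*log(9/7)


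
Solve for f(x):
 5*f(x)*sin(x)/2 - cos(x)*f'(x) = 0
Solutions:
 f(x) = C1/cos(x)^(5/2)


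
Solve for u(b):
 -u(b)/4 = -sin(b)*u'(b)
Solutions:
 u(b) = C1*(cos(b) - 1)^(1/8)/(cos(b) + 1)^(1/8)


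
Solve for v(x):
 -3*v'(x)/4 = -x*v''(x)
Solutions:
 v(x) = C1 + C2*x^(7/4)


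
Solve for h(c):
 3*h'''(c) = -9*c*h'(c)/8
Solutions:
 h(c) = C1 + Integral(C2*airyai(-3^(1/3)*c/2) + C3*airybi(-3^(1/3)*c/2), c)


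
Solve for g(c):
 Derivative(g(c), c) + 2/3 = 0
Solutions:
 g(c) = C1 - 2*c/3


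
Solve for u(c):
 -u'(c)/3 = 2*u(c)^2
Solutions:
 u(c) = 1/(C1 + 6*c)


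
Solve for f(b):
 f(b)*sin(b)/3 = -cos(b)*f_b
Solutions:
 f(b) = C1*cos(b)^(1/3)


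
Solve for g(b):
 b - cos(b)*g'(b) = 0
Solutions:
 g(b) = C1 + Integral(b/cos(b), b)


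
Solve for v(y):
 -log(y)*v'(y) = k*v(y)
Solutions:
 v(y) = C1*exp(-k*li(y))


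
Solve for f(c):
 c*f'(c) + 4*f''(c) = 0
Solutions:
 f(c) = C1 + C2*erf(sqrt(2)*c/4)


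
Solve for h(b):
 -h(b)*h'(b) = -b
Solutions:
 h(b) = -sqrt(C1 + b^2)
 h(b) = sqrt(C1 + b^2)


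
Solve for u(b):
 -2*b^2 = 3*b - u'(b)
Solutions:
 u(b) = C1 + 2*b^3/3 + 3*b^2/2


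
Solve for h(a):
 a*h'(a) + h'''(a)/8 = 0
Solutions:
 h(a) = C1 + Integral(C2*airyai(-2*a) + C3*airybi(-2*a), a)


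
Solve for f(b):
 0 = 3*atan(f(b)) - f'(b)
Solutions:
 Integral(1/atan(_y), (_y, f(b))) = C1 + 3*b


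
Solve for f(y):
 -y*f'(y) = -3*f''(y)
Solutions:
 f(y) = C1 + C2*erfi(sqrt(6)*y/6)


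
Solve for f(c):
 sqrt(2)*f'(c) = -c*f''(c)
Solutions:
 f(c) = C1 + C2*c^(1 - sqrt(2))


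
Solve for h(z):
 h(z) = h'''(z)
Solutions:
 h(z) = C3*exp(z) + (C1*sin(sqrt(3)*z/2) + C2*cos(sqrt(3)*z/2))*exp(-z/2)


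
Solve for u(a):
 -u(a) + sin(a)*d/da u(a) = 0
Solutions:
 u(a) = C1*sqrt(cos(a) - 1)/sqrt(cos(a) + 1)


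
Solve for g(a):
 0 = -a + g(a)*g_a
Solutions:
 g(a) = -sqrt(C1 + a^2)
 g(a) = sqrt(C1 + a^2)


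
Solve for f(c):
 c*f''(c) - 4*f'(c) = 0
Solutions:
 f(c) = C1 + C2*c^5


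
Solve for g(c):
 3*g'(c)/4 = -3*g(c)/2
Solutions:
 g(c) = C1*exp(-2*c)


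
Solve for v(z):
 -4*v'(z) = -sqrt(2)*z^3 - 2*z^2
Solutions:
 v(z) = C1 + sqrt(2)*z^4/16 + z^3/6


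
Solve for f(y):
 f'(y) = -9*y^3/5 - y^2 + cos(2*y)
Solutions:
 f(y) = C1 - 9*y^4/20 - y^3/3 + sin(2*y)/2


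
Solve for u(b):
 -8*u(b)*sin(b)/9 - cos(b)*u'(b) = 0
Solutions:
 u(b) = C1*cos(b)^(8/9)


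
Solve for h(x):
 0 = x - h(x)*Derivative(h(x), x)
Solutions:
 h(x) = -sqrt(C1 + x^2)
 h(x) = sqrt(C1 + x^2)


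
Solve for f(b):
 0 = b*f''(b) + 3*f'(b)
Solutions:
 f(b) = C1 + C2/b^2


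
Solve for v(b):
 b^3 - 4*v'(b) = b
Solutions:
 v(b) = C1 + b^4/16 - b^2/8


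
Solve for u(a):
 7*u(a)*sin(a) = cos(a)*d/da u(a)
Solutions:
 u(a) = C1/cos(a)^7


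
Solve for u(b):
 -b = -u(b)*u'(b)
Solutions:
 u(b) = -sqrt(C1 + b^2)
 u(b) = sqrt(C1 + b^2)


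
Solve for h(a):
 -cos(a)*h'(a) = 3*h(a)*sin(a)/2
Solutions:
 h(a) = C1*cos(a)^(3/2)


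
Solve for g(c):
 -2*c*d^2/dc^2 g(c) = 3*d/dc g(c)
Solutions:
 g(c) = C1 + C2/sqrt(c)


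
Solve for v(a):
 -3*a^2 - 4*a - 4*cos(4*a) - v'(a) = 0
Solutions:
 v(a) = C1 - a^3 - 2*a^2 - sin(4*a)


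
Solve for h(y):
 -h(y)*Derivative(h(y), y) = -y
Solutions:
 h(y) = -sqrt(C1 + y^2)
 h(y) = sqrt(C1 + y^2)


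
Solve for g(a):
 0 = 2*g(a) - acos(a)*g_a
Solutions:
 g(a) = C1*exp(2*Integral(1/acos(a), a))


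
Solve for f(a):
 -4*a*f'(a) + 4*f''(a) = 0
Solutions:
 f(a) = C1 + C2*erfi(sqrt(2)*a/2)


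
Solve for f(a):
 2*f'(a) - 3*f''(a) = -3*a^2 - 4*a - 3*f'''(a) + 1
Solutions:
 f(a) = C1 - a^3/2 - 13*a^2/4 - 19*a/4 + (C2*sin(sqrt(15)*a/6) + C3*cos(sqrt(15)*a/6))*exp(a/2)


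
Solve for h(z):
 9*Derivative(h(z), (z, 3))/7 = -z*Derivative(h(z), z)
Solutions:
 h(z) = C1 + Integral(C2*airyai(-21^(1/3)*z/3) + C3*airybi(-21^(1/3)*z/3), z)


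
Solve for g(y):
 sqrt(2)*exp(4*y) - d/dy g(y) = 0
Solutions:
 g(y) = C1 + sqrt(2)*exp(4*y)/4


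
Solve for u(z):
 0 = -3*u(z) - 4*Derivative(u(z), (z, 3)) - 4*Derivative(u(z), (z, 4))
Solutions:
 u(z) = C1*exp(z*(-1 + 2*sqrt(1/4 + 2/(3 + sqrt(55)*I)^(1/3) + (3 + sqrt(55)*I)^(1/3)/2))/4)*sin(z*sqrt(Abs(-1/2 + 2/(3 + sqrt(55)*I)^(1/3) + 1/(4*sqrt(1/4 + 2/(3 + sqrt(55)*I)^(1/3) + (3 + sqrt(55)*I)^(1/3)/2)) + (3 + sqrt(55)*I)^(1/3)/2))/2) + C2*exp(z*(-1 + 2*sqrt(1/4 + 2/(3 + sqrt(55)*I)^(1/3) + (3 + sqrt(55)*I)^(1/3)/2))/4)*cos(z*sqrt(-1/2 + 2/(3 + sqrt(55)*I)^(1/3) + 1/(4*sqrt(1/4 + 2/(3 + sqrt(55)*I)^(1/3) + (3 + sqrt(55)*I)^(1/3)/2)) + (3 + sqrt(55)*I)^(1/3)/2)/2) + C3*exp(-z*(1 + 2*sqrt(1/4 + 2/(3 + sqrt(55)*I)^(1/3) + (3 + sqrt(55)*I)^(1/3)/2))/4)*sin(z*sqrt(Abs(1/2 - (3 + sqrt(55)*I)^(1/3)/2 + 1/(4*sqrt(1/4 + 2/(3 + sqrt(55)*I)^(1/3) + (3 + sqrt(55)*I)^(1/3)/2)) - 2/(3 + sqrt(55)*I)^(1/3)))/2) + C4*exp(-z*(1 + 2*sqrt(1/4 + 2/(3 + sqrt(55)*I)^(1/3) + (3 + sqrt(55)*I)^(1/3)/2))/4)*cos(z*sqrt(-1/2 + 2/(3 + sqrt(55)*I)^(1/3) - 1/(4*sqrt(1/4 + 2/(3 + sqrt(55)*I)^(1/3) + (3 + sqrt(55)*I)^(1/3)/2)) + (3 + sqrt(55)*I)^(1/3)/2)/2)


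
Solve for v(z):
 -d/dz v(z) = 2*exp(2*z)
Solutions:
 v(z) = C1 - exp(2*z)


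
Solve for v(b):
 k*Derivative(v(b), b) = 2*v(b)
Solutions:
 v(b) = C1*exp(2*b/k)


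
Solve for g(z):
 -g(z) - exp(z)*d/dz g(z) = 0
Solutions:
 g(z) = C1*exp(exp(-z))


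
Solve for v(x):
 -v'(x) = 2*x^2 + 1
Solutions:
 v(x) = C1 - 2*x^3/3 - x


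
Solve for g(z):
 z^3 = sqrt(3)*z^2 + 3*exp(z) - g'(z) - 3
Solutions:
 g(z) = C1 - z^4/4 + sqrt(3)*z^3/3 - 3*z + 3*exp(z)


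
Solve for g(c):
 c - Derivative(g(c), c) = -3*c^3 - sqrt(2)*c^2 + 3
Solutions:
 g(c) = C1 + 3*c^4/4 + sqrt(2)*c^3/3 + c^2/2 - 3*c


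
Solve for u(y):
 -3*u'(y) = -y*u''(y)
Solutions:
 u(y) = C1 + C2*y^4


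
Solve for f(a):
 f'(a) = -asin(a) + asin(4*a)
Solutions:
 f(a) = C1 - a*asin(a) + a*asin(4*a) + sqrt(1 - 16*a^2)/4 - sqrt(1 - a^2)


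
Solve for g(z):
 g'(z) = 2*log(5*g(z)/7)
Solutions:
 -Integral(1/(log(_y) - log(7) + log(5)), (_y, g(z)))/2 = C1 - z


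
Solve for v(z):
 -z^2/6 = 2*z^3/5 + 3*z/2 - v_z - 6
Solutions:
 v(z) = C1 + z^4/10 + z^3/18 + 3*z^2/4 - 6*z


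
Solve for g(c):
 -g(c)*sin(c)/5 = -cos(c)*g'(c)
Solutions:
 g(c) = C1/cos(c)^(1/5)


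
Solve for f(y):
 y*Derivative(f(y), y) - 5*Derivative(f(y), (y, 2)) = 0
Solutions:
 f(y) = C1 + C2*erfi(sqrt(10)*y/10)


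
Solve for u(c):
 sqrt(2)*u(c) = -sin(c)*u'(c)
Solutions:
 u(c) = C1*(cos(c) + 1)^(sqrt(2)/2)/(cos(c) - 1)^(sqrt(2)/2)


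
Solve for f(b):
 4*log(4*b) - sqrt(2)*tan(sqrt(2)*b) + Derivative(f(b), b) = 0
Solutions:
 f(b) = C1 - 4*b*log(b) - 8*b*log(2) + 4*b - log(cos(sqrt(2)*b))


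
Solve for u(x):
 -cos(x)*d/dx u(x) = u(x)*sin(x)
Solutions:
 u(x) = C1*cos(x)


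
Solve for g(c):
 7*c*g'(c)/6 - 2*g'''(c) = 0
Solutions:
 g(c) = C1 + Integral(C2*airyai(126^(1/3)*c/6) + C3*airybi(126^(1/3)*c/6), c)


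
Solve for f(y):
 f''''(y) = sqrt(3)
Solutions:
 f(y) = C1 + C2*y + C3*y^2 + C4*y^3 + sqrt(3)*y^4/24


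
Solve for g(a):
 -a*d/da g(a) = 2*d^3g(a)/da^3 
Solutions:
 g(a) = C1 + Integral(C2*airyai(-2^(2/3)*a/2) + C3*airybi(-2^(2/3)*a/2), a)


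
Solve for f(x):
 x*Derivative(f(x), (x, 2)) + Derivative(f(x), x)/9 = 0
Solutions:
 f(x) = C1 + C2*x^(8/9)


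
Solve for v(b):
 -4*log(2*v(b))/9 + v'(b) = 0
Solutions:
 -9*Integral(1/(log(_y) + log(2)), (_y, v(b)))/4 = C1 - b


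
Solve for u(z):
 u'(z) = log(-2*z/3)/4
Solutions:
 u(z) = C1 + z*log(-z)/4 + z*(-log(3) - 1 + log(2))/4


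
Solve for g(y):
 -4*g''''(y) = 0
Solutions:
 g(y) = C1 + C2*y + C3*y^2 + C4*y^3


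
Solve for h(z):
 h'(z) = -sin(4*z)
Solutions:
 h(z) = C1 + cos(4*z)/4


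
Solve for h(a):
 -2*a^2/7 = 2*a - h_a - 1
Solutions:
 h(a) = C1 + 2*a^3/21 + a^2 - a


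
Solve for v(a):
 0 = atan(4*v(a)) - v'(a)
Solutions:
 Integral(1/atan(4*_y), (_y, v(a))) = C1 + a


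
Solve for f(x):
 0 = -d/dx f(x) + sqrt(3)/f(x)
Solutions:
 f(x) = -sqrt(C1 + 2*sqrt(3)*x)
 f(x) = sqrt(C1 + 2*sqrt(3)*x)


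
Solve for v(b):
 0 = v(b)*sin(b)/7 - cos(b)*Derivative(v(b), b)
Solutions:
 v(b) = C1/cos(b)^(1/7)


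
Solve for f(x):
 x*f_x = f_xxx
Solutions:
 f(x) = C1 + Integral(C2*airyai(x) + C3*airybi(x), x)


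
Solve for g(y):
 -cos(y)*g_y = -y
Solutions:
 g(y) = C1 + Integral(y/cos(y), y)


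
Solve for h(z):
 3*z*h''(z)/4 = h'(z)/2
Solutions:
 h(z) = C1 + C2*z^(5/3)


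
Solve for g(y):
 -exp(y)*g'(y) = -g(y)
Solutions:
 g(y) = C1*exp(-exp(-y))


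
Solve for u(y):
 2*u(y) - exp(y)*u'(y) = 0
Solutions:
 u(y) = C1*exp(-2*exp(-y))


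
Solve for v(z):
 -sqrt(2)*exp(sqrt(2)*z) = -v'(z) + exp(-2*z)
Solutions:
 v(z) = C1 + exp(sqrt(2)*z) - exp(-2*z)/2


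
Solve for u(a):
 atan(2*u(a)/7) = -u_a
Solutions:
 Integral(1/atan(2*_y/7), (_y, u(a))) = C1 - a


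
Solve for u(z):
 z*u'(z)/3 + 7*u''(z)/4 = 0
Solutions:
 u(z) = C1 + C2*erf(sqrt(42)*z/21)


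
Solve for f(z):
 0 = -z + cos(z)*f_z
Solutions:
 f(z) = C1 + Integral(z/cos(z), z)


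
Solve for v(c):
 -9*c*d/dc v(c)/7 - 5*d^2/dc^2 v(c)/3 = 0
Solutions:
 v(c) = C1 + C2*erf(3*sqrt(210)*c/70)


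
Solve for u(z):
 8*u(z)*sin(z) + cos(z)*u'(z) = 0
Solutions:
 u(z) = C1*cos(z)^8


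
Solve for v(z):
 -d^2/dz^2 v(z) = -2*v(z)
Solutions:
 v(z) = C1*exp(-sqrt(2)*z) + C2*exp(sqrt(2)*z)


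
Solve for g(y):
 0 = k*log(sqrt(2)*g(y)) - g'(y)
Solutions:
 Integral(1/(2*log(_y) + log(2)), (_y, g(y))) = C1 + k*y/2


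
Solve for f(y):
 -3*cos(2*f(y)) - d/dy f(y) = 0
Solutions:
 f(y) = -asin((C1 + exp(12*y))/(C1 - exp(12*y)))/2 + pi/2
 f(y) = asin((C1 + exp(12*y))/(C1 - exp(12*y)))/2


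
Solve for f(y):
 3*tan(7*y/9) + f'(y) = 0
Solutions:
 f(y) = C1 + 27*log(cos(7*y/9))/7


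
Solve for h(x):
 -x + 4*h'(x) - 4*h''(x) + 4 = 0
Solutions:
 h(x) = C1 + C2*exp(x) + x^2/8 - 3*x/4


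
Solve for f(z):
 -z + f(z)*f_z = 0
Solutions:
 f(z) = -sqrt(C1 + z^2)
 f(z) = sqrt(C1 + z^2)


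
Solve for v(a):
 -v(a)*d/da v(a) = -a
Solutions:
 v(a) = -sqrt(C1 + a^2)
 v(a) = sqrt(C1 + a^2)


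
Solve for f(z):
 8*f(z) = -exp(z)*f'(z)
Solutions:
 f(z) = C1*exp(8*exp(-z))


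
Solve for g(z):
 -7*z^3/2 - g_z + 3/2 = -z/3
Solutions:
 g(z) = C1 - 7*z^4/8 + z^2/6 + 3*z/2


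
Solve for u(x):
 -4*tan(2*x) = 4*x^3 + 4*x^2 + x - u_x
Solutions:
 u(x) = C1 + x^4 + 4*x^3/3 + x^2/2 - 2*log(cos(2*x))


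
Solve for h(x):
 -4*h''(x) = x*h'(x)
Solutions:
 h(x) = C1 + C2*erf(sqrt(2)*x/4)


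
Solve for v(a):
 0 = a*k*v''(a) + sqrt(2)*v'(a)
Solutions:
 v(a) = C1 + a^(((re(k) - sqrt(2))*re(k) + im(k)^2)/(re(k)^2 + im(k)^2))*(C2*sin(sqrt(2)*log(a)*Abs(im(k))/(re(k)^2 + im(k)^2)) + C3*cos(sqrt(2)*log(a)*im(k)/(re(k)^2 + im(k)^2)))


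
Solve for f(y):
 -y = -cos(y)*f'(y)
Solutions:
 f(y) = C1 + Integral(y/cos(y), y)


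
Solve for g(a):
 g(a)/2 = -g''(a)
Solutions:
 g(a) = C1*sin(sqrt(2)*a/2) + C2*cos(sqrt(2)*a/2)


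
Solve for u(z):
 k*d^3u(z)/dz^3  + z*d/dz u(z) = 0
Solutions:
 u(z) = C1 + Integral(C2*airyai(z*(-1/k)^(1/3)) + C3*airybi(z*(-1/k)^(1/3)), z)


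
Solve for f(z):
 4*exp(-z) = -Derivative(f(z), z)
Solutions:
 f(z) = C1 + 4*exp(-z)


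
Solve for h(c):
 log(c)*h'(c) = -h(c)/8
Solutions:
 h(c) = C1*exp(-li(c)/8)


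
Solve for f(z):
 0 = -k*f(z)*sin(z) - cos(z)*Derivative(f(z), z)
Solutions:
 f(z) = C1*exp(k*log(cos(z)))


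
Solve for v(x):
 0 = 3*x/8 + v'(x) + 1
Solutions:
 v(x) = C1 - 3*x^2/16 - x


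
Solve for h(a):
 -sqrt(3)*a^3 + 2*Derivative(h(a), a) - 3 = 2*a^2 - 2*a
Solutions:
 h(a) = C1 + sqrt(3)*a^4/8 + a^3/3 - a^2/2 + 3*a/2


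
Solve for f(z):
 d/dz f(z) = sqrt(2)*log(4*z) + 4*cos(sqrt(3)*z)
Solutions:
 f(z) = C1 + sqrt(2)*z*(log(z) - 1) + 2*sqrt(2)*z*log(2) + 4*sqrt(3)*sin(sqrt(3)*z)/3


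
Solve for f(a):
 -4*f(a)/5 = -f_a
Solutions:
 f(a) = C1*exp(4*a/5)


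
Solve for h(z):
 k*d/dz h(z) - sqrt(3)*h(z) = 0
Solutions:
 h(z) = C1*exp(sqrt(3)*z/k)


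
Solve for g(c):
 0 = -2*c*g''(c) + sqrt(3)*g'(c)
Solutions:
 g(c) = C1 + C2*c^(sqrt(3)/2 + 1)


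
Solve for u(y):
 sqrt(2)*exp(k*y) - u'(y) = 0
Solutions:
 u(y) = C1 + sqrt(2)*exp(k*y)/k


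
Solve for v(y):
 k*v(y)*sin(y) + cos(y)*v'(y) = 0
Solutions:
 v(y) = C1*exp(k*log(cos(y)))


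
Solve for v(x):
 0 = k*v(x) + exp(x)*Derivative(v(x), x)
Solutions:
 v(x) = C1*exp(k*exp(-x))


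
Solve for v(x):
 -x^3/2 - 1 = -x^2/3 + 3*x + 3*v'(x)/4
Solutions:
 v(x) = C1 - x^4/6 + 4*x^3/27 - 2*x^2 - 4*x/3


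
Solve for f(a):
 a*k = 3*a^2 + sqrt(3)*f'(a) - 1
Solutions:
 f(a) = C1 - sqrt(3)*a^3/3 + sqrt(3)*a^2*k/6 + sqrt(3)*a/3


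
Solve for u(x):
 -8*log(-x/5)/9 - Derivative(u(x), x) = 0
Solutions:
 u(x) = C1 - 8*x*log(-x)/9 + 8*x*(1 + log(5))/9


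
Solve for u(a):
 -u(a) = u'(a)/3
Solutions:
 u(a) = C1*exp(-3*a)


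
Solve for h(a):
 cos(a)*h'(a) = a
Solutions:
 h(a) = C1 + Integral(a/cos(a), a)


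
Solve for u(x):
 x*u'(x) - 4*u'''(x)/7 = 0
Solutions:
 u(x) = C1 + Integral(C2*airyai(14^(1/3)*x/2) + C3*airybi(14^(1/3)*x/2), x)


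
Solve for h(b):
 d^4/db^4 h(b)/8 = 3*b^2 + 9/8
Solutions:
 h(b) = C1 + C2*b + C3*b^2 + C4*b^3 + b^6/15 + 3*b^4/8


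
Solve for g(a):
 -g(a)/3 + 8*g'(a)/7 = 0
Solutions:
 g(a) = C1*exp(7*a/24)


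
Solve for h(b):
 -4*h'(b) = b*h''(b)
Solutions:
 h(b) = C1 + C2/b^3


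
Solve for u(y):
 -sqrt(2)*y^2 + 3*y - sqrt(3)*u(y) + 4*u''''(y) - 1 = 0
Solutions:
 u(y) = C1*exp(-sqrt(2)*3^(1/8)*y/2) + C2*exp(sqrt(2)*3^(1/8)*y/2) + C3*sin(sqrt(2)*3^(1/8)*y/2) + C4*cos(sqrt(2)*3^(1/8)*y/2) - sqrt(6)*y^2/3 + sqrt(3)*y - sqrt(3)/3


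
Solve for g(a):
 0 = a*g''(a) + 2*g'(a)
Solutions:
 g(a) = C1 + C2/a


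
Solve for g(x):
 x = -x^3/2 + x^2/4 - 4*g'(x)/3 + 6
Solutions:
 g(x) = C1 - 3*x^4/32 + x^3/16 - 3*x^2/8 + 9*x/2


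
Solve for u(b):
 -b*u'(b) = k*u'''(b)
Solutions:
 u(b) = C1 + Integral(C2*airyai(b*(-1/k)^(1/3)) + C3*airybi(b*(-1/k)^(1/3)), b)


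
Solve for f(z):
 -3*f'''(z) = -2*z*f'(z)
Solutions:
 f(z) = C1 + Integral(C2*airyai(2^(1/3)*3^(2/3)*z/3) + C3*airybi(2^(1/3)*3^(2/3)*z/3), z)


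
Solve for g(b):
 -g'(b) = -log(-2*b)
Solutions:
 g(b) = C1 + b*log(-b) + b*(-1 + log(2))


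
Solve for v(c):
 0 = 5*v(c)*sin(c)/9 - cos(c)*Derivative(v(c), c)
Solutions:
 v(c) = C1/cos(c)^(5/9)


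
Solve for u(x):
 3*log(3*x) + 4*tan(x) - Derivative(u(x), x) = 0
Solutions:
 u(x) = C1 + 3*x*log(x) - 3*x + 3*x*log(3) - 4*log(cos(x))
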